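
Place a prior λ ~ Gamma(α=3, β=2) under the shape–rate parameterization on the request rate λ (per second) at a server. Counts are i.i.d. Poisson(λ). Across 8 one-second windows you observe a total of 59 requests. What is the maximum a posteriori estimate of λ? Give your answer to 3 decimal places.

λ̂_MAP = 6.100

Σxᵢ = 59, n = 8.
Posterior ∝ λ^2e^(−2λ) · λ^59e^(−8λ) = λ^61e^(−10λ), i.e. Gamma(shape=62, rate=10).
The mode of a Gamma(a, b) with a ≥ 1 (shape–rate) is (a−1)/b = 61/10 ≈ 6.100.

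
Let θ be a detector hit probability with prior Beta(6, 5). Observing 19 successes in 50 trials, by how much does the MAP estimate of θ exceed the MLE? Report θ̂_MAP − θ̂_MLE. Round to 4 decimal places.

MAP − MLE = 0.0268

Posterior is Beta(25, 36); MAP = (25−1)/(61−2) = 24/59 ≈ 0.40678.
MLE ignores the prior: θ̂_MLE = k/n = 19/50 ≈ 0.38000.
Difference = 24/59 − 19/50 = 79/2950 ≈ 0.0268.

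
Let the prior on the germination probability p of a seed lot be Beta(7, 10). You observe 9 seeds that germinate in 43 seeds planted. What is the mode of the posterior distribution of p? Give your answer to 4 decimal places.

Prior: Beta(7, 10).
Data: 9 successes in 43 trials. The binomial likelihood contributes p^9(1−p)^34, so the posterior is Beta(7+9, 10+34) = Beta(16, 44).
For Beta(a, b) with a, b > 1 the mode is (a−1)/(a+b−2) = 15/58 ≈ 0.2586.

p̂_MAP = 0.2586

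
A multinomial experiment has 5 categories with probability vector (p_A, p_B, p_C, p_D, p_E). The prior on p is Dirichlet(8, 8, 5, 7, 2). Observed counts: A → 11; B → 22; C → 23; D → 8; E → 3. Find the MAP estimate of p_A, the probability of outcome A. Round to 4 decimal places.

MAP estimate of p_A = 0.1957

The posterior is Dirichlet(αᵢ + nᵢ) = Dirichlet(19, 30, 28, 15, 5).
For a Dirichlet(a₁,…,a_K) with all aᵢ > 1, the mode has j-th component (aⱼ − 1)/(Σaᵢ − K).
Here Σaᵢ = 97 and K = 5, so p_A = (19 − 1)/(97 − 5) = 18/92 ≈ 0.1957.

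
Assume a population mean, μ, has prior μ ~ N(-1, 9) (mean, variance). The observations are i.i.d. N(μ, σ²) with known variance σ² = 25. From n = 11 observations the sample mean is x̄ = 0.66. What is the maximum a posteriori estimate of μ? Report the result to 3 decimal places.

μ̂_MAP = 0.325

n = 11, x̄ = 0.66.
For a Normal prior and Normal likelihood with known variance, the posterior is Normal; its mode equals its mean, the precision-weighted average.
Prior precision 1/σ₀² = 1/9; data precision n/σ² = 11/25 = 0.44.
μ̂ = ((1/9)·(-1) + 0.44·0.66) / (1/9 + 0.44) = (2017/11250)/(124/225) = 2017/6200 ≈ 0.325.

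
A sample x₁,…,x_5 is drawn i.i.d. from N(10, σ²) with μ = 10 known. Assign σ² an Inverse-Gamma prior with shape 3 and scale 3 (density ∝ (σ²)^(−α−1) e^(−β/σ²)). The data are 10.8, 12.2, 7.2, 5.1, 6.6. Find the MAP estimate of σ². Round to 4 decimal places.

σ̂²_MAP = 4.2223

Sum of squared deviations about the known mean: SS = (10.8−10)² + (12.2−10)² + (7.2−10)² + (5.1−10)² + (6.6−10)² = 48.89.
The Normal likelihood contributes (σ²)^(−n/2) exp(−SS/(2σ²)), so the posterior is Inverse-Gamma(α + n/2, β + SS/2) = Inverse-Gamma(5.5, 27.445).
The mode of Inverse-Gamma(a, b) is b/(a+1) = 27.445/6.5 ≈ 4.2223.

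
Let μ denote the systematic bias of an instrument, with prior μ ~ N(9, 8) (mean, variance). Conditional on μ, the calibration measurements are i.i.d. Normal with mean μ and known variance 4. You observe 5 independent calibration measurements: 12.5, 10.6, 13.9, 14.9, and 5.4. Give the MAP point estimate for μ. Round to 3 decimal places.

μ̂_MAP = 11.236

n = 5; x̄ = (12.5 + 10.6 + 13.9 + 14.9 + 5.4)/5 = 57.3/5 = 11.46.
For a Normal prior and Normal likelihood with known variance, the posterior is Normal; its mode equals its mean, the precision-weighted average.
Prior precision 1/σ₀² = 1/8 = 0.125; data precision n/σ² = 5/4 = 1.25.
μ̂ = (0.125·9 + 1.25·11.46) / (0.125 + 1.25) = 15.45/1.375 = 618/55 ≈ 11.236.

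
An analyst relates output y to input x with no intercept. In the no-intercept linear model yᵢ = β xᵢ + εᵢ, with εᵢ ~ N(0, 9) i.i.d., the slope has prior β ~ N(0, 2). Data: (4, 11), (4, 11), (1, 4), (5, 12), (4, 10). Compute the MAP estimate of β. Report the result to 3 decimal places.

log p(β | y) = −Σ(yᵢ − βxᵢ)²/(2·9) − β²/(2·2) + const.
Setting the derivative to zero: Σxᵢ(yᵢ − βxᵢ)/9 − β/2 = 0, so β = Σxᵢyᵢ / (Σxᵢ² + σ²/τ²).
Σxᵢyᵢ = 4·11 + 4·11 + 1·4 + 5·12 + 4·10 = 192; Σxᵢ² = 74; σ²/τ² = 4.5.
β̂_MAP = 192 / (74 + 4.5) = 192/78.5 ≈ 2.446.

β̂_MAP = 2.446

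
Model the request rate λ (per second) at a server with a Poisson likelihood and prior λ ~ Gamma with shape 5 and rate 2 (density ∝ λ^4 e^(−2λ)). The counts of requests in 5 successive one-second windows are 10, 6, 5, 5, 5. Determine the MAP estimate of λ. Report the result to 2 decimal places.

Σxᵢ = 10+6+5+5+5 = 31, with n = 5.
Posterior ∝ λ^4e^(−2λ) · λ^31e^(−5λ) = λ^35e^(−7λ), i.e. Gamma(shape=36, rate=7).
The mode of a Gamma(a, b) with a ≥ 1 (shape–rate) is (a−1)/b = 35/7 ≈ 5.00.

λ̂_MAP = 5.00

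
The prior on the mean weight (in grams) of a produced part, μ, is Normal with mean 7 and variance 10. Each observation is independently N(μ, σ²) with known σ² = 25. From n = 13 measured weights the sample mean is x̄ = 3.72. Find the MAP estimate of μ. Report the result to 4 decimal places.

μ̂_MAP = 4.2490

n = 13, x̄ = 3.72.
For a Normal prior and Normal likelihood with known variance, the posterior is Normal; its mode equals its mean, the precision-weighted average.
Prior precision 1/σ₀² = 1/10 = 0.1; data precision n/σ² = 13/25 = 0.52.
μ̂ = (0.1·7 + 0.52·3.72) / (0.1 + 0.52) = 2.6344/0.62 = 3293/775 ≈ 4.2490.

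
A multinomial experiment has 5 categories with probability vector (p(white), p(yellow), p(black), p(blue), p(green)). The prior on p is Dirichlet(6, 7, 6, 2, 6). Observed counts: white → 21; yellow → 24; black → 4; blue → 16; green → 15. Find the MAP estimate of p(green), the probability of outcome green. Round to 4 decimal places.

MAP estimate of p(green) = 0.1961

The posterior is Dirichlet(αᵢ + nᵢ) = Dirichlet(27, 31, 10, 18, 21).
For a Dirichlet(a₁,…,a_K) with all aᵢ > 1, the mode has j-th component (aⱼ − 1)/(Σaᵢ − K).
Here Σaᵢ = 107 and K = 5, so p(green) = (21 − 1)/(107 − 5) = 20/102 ≈ 0.1961.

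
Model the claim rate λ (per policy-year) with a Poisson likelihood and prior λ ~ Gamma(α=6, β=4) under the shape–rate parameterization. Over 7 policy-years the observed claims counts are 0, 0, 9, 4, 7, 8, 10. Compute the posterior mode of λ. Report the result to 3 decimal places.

Σxᵢ = 0+0+9+4+7+8+10 = 38, with n = 7.
Posterior ∝ λ^5e^(−4λ) · λ^38e^(−7λ) = λ^43e^(−11λ), i.e. Gamma(shape=44, rate=11).
The mode of a Gamma(a, b) with a ≥ 1 (shape–rate) is (a−1)/b = 43/11 ≈ 3.909.

λ̂_MAP = 3.909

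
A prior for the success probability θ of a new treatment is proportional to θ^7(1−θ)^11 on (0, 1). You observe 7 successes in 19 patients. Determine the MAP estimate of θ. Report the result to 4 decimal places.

θ̂_MAP = 0.3784

The prior density ∝ θ^7(1−θ)^11 is the kernel of Beta(8, 12).
Data: 7 successes in 19 trials. The binomial likelihood contributes θ^7(1−θ)^12, so the posterior is Beta(8+7, 12+12) = Beta(15, 24).
For Beta(a, b) with a, b > 1 the mode is (a−1)/(a+b−2) = 14/37 ≈ 0.3784.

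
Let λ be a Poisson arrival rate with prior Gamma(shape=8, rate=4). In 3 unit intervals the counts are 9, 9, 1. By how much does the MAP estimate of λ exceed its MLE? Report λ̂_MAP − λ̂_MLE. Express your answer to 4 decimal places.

MAP − MLE = -2.6190

Σxᵢ = 19. Posterior is Gamma(27, 7); MAP = (27−1)/7 = 26/7 ≈ 3.71429.
MLE = x̄ = 19/3 ≈ 6.33333.
Difference = 26/7 − 19/3 = -55/21 ≈ -2.6190.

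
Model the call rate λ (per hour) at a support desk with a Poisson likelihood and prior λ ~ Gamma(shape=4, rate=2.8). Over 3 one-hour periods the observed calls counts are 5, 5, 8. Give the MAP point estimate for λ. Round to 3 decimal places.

Σxᵢ = 5+5+8 = 18, with n = 3.
Posterior ∝ λ^3e^(−2.8λ) · λ^18e^(−3λ) = λ^21e^(−5.8λ), i.e. Gamma(shape=22, rate=5.8).
The mode of a Gamma(a, b) with a ≥ 1 (shape–rate) is (a−1)/b = 21/5.8 ≈ 3.621.

λ̂_MAP = 3.621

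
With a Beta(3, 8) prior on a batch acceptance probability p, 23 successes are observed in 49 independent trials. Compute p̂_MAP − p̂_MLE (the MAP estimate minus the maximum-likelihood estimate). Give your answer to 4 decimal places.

MAP − MLE = -0.0384

Posterior is Beta(26, 34); MAP = (26−1)/(60−2) = 25/58 ≈ 0.43103.
MLE ignores the prior: p̂_MLE = k/n = 23/49 ≈ 0.46939.
Difference = 25/58 − 23/49 = -109/2842 ≈ -0.0384.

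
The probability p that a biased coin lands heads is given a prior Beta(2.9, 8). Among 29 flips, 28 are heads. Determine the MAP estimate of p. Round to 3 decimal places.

p̂_MAP = 0.789

Prior: Beta(2.9, 8).
Data: 28 successes in 29 trials. The binomial likelihood contributes p^28(1−p)^1, so the posterior is Beta(2.9+28, 8+1) = Beta(30.9, 9).
For Beta(a, b) with a, b > 1 the mode is (a−1)/(a+b−2) = 29.9/37.9 ≈ 0.789.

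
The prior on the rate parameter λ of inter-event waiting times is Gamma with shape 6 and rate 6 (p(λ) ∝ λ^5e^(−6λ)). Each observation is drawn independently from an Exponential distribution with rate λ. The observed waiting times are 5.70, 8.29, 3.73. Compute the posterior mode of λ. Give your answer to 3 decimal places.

The Exponential(rate=λ) likelihood is ∝ λ^n e^(−λΣtᵢ). Here n = 3 and Σtᵢ = 5.70 + 8.29 + 3.73 = 17.72.
Posterior ∝ λ^5e^(−6λ) · λ^3e^(−17.72λ) = λ^8e^(−23.72λ), i.e. Gamma(9, 23.72).
Mode = (a−1)/b = 8/23.72 ≈ 0.337.

λ̂_MAP = 0.337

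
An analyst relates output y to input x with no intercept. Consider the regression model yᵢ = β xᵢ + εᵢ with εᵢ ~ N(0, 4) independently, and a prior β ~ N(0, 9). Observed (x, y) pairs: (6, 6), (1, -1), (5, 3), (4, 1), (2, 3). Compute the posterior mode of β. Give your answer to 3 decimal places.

log p(β | y) = −Σ(yᵢ − βxᵢ)²/(2·4) − β²/(2·9) + const.
Setting the derivative to zero: Σxᵢ(yᵢ − βxᵢ)/4 − β/9 = 0, so β = Σxᵢyᵢ / (Σxᵢ² + σ²/τ²).
Σxᵢyᵢ = 6·6 + 1·(-1) + 5·3 + 4·1 + 2·3 = 60; Σxᵢ² = 82; σ²/τ² = 4/9.
β̂_MAP = 60 / (82 + 4/9) = 60/(742/9) = 270/371 ≈ 0.728.

β̂_MAP = 0.728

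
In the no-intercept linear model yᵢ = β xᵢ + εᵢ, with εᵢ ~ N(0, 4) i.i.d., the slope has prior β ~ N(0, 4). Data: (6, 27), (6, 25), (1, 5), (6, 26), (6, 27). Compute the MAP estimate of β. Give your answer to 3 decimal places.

log p(β | y) = −Σ(yᵢ − βxᵢ)²/(2·4) − β²/(2·4) + const.
Setting the derivative to zero: Σxᵢ(yᵢ − βxᵢ)/4 − β/4 = 0, so β = Σxᵢyᵢ / (Σxᵢ² + σ²/τ²).
Σxᵢyᵢ = 6·27 + 6·25 + 1·5 + 6·26 + 6·27 = 635; Σxᵢ² = 145; σ²/τ² = 1.
β̂_MAP = 635 / (145 + 1) = 635/146 ≈ 4.349.

β̂_MAP = 4.349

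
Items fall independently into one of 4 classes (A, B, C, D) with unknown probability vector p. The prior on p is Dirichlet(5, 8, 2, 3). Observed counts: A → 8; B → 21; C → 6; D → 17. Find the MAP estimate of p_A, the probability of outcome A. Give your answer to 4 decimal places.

MAP estimate of p_A = 0.1818

The posterior is Dirichlet(αᵢ + nᵢ) = Dirichlet(13, 29, 8, 20).
For a Dirichlet(a₁,…,a_K) with all aᵢ > 1, the mode has j-th component (aⱼ − 1)/(Σaᵢ − K).
Here Σaᵢ = 70 and K = 4, so p_A = (13 − 1)/(70 − 4) = 12/66 ≈ 0.1818.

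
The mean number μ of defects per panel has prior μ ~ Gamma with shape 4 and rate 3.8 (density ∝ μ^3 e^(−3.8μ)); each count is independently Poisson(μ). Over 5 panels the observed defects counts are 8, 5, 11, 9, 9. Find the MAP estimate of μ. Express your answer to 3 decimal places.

Σxᵢ = 8+5+11+9+9 = 42, with n = 5.
Posterior ∝ μ^3e^(−3.8μ) · μ^42e^(−5μ) = μ^45e^(−8.8μ), i.e. Gamma(shape=46, rate=8.8).
The mode of a Gamma(a, b) with a ≥ 1 (shape–rate) is (a−1)/b = 45/8.8 ≈ 5.114.

μ̂_MAP = 5.114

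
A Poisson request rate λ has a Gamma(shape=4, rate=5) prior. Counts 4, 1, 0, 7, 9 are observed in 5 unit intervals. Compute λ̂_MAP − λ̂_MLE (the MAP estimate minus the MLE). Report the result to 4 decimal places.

Σxᵢ = 21. Posterior is Gamma(25, 10); MAP = (25−1)/10 = 24/10 ≈ 2.40000.
MLE = x̄ = 21/5 ≈ 4.20000.
Difference = 24/10 − 21/5 = -9/5 ≈ -1.8000.

MAP − MLE = -1.8000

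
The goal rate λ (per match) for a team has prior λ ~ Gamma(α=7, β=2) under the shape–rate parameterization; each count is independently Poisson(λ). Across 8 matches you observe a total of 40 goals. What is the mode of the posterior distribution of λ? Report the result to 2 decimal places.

λ̂_MAP = 4.60

Σxᵢ = 40, n = 8.
Posterior ∝ λ^6e^(−2λ) · λ^40e^(−8λ) = λ^46e^(−10λ), i.e. Gamma(shape=47, rate=10).
The mode of a Gamma(a, b) with a ≥ 1 (shape–rate) is (a−1)/b = 46/10 ≈ 4.60.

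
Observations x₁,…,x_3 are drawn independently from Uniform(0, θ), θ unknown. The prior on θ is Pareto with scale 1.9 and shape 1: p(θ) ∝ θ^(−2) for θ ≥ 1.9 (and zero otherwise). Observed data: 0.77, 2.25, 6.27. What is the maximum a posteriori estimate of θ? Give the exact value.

θ̂_MAP = 6.27

The Uniform(0, θ) likelihood is θ^(−n) for θ ≥ max(xᵢ), zero otherwise. Here max(xᵢ) = 6.27.
Posterior ∝ θ^(−2) · θ^(−3) = θ^(−5) on θ ≥ max(1.9, 6.27) = 6.27.
This density is strictly decreasing in θ, so the posterior mode lies at the lower boundary of the support.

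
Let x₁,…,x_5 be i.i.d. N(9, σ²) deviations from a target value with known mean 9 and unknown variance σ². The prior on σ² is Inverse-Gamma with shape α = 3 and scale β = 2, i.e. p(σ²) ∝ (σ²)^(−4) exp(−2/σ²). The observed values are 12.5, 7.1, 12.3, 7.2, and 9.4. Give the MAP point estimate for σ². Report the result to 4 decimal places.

Sum of squared deviations about the known mean: SS = (12.5−9)² + (7.1−9)² + (12.3−9)² + (7.2−9)² + (9.4−9)² = 30.15.
The Normal likelihood contributes (σ²)^(−n/2) exp(−SS/(2σ²)), so the posterior is Inverse-Gamma(α + n/2, β + SS/2) = Inverse-Gamma(5.5, 17.075).
The mode of Inverse-Gamma(a, b) is b/(a+1) = 17.075/6.5 ≈ 2.6269.

σ̂²_MAP = 2.6269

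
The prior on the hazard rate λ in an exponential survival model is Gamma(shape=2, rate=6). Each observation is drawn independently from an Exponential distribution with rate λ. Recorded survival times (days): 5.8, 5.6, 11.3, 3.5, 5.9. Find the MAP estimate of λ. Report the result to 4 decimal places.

The Exponential(rate=λ) likelihood is ∝ λ^n e^(−λΣtᵢ). Here n = 5 and Σtᵢ = 5.8 + 5.6 + 11.3 + 3.5 + 5.9 = 32.1.
Posterior ∝ λe^(−6λ) · λ^5e^(−32.1λ) = λ^6e^(−38.1λ), i.e. Gamma(7, 38.1).
Mode = (a−1)/b = 6/38.1 ≈ 0.1575.

λ̂_MAP = 0.1575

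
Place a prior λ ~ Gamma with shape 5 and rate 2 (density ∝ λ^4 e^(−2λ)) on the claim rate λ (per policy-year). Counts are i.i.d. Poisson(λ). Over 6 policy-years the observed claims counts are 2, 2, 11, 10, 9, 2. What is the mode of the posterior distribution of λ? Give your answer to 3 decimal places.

Σxᵢ = 2+2+11+10+9+2 = 36, with n = 6.
Posterior ∝ λ^4e^(−2λ) · λ^36e^(−6λ) = λ^40e^(−8λ), i.e. Gamma(shape=41, rate=8).
The mode of a Gamma(a, b) with a ≥ 1 (shape–rate) is (a−1)/b = 40/8 ≈ 5.000.

λ̂_MAP = 5.000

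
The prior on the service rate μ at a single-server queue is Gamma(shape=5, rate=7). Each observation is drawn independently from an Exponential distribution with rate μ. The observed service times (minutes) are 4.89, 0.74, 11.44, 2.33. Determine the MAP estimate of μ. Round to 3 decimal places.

μ̂_MAP = 0.303

The Exponential(rate=μ) likelihood is ∝ μ^n e^(−μΣtᵢ). Here n = 4 and Σtᵢ = 4.89 + 0.74 + 11.44 + 2.33 = 19.40.
Posterior ∝ μ^4e^(−7μ) · μ^4e^(−19.40μ) = μ^8e^(−26.40μ), i.e. Gamma(9, 26.40).
Mode = (a−1)/b = 8/26.40 ≈ 0.303.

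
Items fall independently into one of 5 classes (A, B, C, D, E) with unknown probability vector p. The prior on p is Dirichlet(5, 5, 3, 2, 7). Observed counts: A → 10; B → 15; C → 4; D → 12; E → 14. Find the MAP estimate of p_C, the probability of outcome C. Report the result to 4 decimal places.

The posterior is Dirichlet(αᵢ + nᵢ) = Dirichlet(15, 20, 7, 14, 21).
For a Dirichlet(a₁,…,a_K) with all aᵢ > 1, the mode has j-th component (aⱼ − 1)/(Σaᵢ − K).
Here Σaᵢ = 77 and K = 5, so p_C = (7 − 1)/(77 − 5) = 6/72 ≈ 0.0833.

MAP estimate of p_C = 0.0833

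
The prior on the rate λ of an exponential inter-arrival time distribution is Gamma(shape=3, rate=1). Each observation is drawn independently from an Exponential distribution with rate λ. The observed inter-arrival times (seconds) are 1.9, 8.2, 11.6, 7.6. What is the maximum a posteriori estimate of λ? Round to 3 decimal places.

λ̂_MAP = 0.198

The Exponential(rate=λ) likelihood is ∝ λ^n e^(−λΣtᵢ). Here n = 4 and Σtᵢ = 1.9 + 8.2 + 11.6 + 7.6 = 29.3.
Posterior ∝ λ^2e^(−1λ) · λ^4e^(−29.3λ) = λ^6e^(−30.3λ), i.e. Gamma(7, 30.3).
Mode = (a−1)/b = 6/30.3 ≈ 0.198.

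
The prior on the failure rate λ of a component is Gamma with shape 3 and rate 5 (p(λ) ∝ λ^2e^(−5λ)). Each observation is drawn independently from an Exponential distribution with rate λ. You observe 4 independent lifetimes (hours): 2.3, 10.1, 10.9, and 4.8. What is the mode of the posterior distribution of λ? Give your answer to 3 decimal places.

The Exponential(rate=λ) likelihood is ∝ λ^n e^(−λΣtᵢ). Here n = 4 and Σtᵢ = 2.3 + 10.1 + 10.9 + 4.8 = 28.1.
Posterior ∝ λ^2e^(−5λ) · λ^4e^(−28.1λ) = λ^6e^(−33.1λ), i.e. Gamma(7, 33.1).
Mode = (a−1)/b = 6/33.1 ≈ 0.181.

λ̂_MAP = 0.181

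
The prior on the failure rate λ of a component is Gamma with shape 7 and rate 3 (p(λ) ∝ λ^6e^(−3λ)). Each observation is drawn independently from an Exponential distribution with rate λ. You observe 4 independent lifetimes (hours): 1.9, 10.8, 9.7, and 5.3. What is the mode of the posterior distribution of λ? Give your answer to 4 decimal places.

The Exponential(rate=λ) likelihood is ∝ λ^n e^(−λΣtᵢ). Here n = 4 and Σtᵢ = 1.9 + 10.8 + 9.7 + 5.3 = 27.7.
Posterior ∝ λ^6e^(−3λ) · λ^4e^(−27.7λ) = λ^10e^(−30.7λ), i.e. Gamma(11, 30.7).
Mode = (a−1)/b = 10/30.7 ≈ 0.3257.

λ̂_MAP = 0.3257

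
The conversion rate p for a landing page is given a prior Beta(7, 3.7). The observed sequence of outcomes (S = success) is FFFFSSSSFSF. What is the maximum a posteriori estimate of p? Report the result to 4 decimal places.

p̂_MAP = 0.5584

Prior: Beta(7, 3.7).
Data: 5 successes in 11 trials (from the sequence). The binomial likelihood contributes p^5(1−p)^6, so the posterior is Beta(7+5, 3.7+6) = Beta(12, 9.7).
For Beta(a, b) with a, b > 1 the mode is (a−1)/(a+b−2) = 11/19.7 ≈ 0.5584.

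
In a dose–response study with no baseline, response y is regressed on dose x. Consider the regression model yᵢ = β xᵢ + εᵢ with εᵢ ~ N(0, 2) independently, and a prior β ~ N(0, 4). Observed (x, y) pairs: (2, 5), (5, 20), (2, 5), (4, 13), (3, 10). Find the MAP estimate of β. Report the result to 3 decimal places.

log p(β | y) = −Σ(yᵢ − βxᵢ)²/(2·2) − β²/(2·4) + const.
Setting the derivative to zero: Σxᵢ(yᵢ − βxᵢ)/2 − β/4 = 0, so β = Σxᵢyᵢ / (Σxᵢ² + σ²/τ²).
Σxᵢyᵢ = 2·5 + 5·20 + 2·5 + 4·13 + 3·10 = 202; Σxᵢ² = 58; σ²/τ² = 0.5.
β̂_MAP = 202 / (58 + 0.5) = 202/58.5 ≈ 3.453.

β̂_MAP = 3.453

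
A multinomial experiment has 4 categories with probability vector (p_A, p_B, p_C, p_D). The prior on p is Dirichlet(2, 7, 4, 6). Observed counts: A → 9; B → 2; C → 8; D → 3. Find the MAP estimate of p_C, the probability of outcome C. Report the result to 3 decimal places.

MAP estimate of p_C = 0.297

The posterior is Dirichlet(αᵢ + nᵢ) = Dirichlet(11, 9, 12, 9).
For a Dirichlet(a₁,…,a_K) with all aᵢ > 1, the mode has j-th component (aⱼ − 1)/(Σaᵢ − K).
Here Σaᵢ = 41 and K = 4, so p_C = (12 − 1)/(41 − 4) = 11/37 ≈ 0.297.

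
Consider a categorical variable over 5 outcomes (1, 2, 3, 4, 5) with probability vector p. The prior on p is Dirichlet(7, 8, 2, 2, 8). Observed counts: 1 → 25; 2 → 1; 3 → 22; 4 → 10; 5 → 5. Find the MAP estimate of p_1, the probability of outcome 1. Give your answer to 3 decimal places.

The posterior is Dirichlet(αᵢ + nᵢ) = Dirichlet(32, 9, 24, 12, 13).
For a Dirichlet(a₁,…,a_K) with all aᵢ > 1, the mode has j-th component (aⱼ − 1)/(Σaᵢ − K).
Here Σaᵢ = 90 and K = 5, so p_1 = (32 − 1)/(90 − 5) = 31/85 ≈ 0.365.

MAP estimate: 0.365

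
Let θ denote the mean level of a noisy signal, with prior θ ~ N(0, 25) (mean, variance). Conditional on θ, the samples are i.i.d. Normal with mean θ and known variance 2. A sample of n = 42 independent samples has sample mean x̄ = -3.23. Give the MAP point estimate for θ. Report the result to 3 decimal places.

n = 42, x̄ = -3.23.
For a Normal prior and Normal likelihood with known variance, the posterior is Normal; its mode equals its mean, the precision-weighted average.
Prior precision 1/σ₀² = 1/25 = 0.04; data precision n/σ² = 42/2 = 21.
θ̂ = (0.04·0 + 21·(-3.23)) / (0.04 + 21) = (-67.83)/21.04 = -6783/2104 ≈ -3.224.

θ̂_MAP = -3.224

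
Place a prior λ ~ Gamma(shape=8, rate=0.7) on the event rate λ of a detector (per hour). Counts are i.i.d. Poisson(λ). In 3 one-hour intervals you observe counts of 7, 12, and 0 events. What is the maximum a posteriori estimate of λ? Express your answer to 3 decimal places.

Σxᵢ = 7+12+0 = 19, with n = 3.
Posterior ∝ λ^7e^(−0.7λ) · λ^19e^(−3λ) = λ^26e^(−3.7λ), i.e. Gamma(shape=27, rate=3.7).
The mode of a Gamma(a, b) with a ≥ 1 (shape–rate) is (a−1)/b = 26/3.7 ≈ 7.027.

λ̂_MAP = 7.027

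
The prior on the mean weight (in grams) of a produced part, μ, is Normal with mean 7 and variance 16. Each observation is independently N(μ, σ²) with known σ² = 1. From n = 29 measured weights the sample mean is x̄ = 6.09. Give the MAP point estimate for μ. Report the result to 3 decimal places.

μ̂_MAP = 6.092

n = 29, x̄ = 6.09.
For a Normal prior and Normal likelihood with known variance, the posterior is Normal; its mode equals its mean, the precision-weighted average.
Prior precision 1/σ₀² = 1/16 = 0.0625; data precision n/σ² = 29/1 = 29.
μ̂ = (0.0625·7 + 29·6.09) / (0.0625 + 29) = 177.0475/29.0625 = 70819/11625 ≈ 6.092.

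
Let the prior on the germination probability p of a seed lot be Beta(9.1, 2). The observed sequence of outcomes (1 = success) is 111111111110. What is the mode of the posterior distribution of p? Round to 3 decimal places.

p̂_MAP = 0.905

Prior: Beta(9.1, 2).
Data: 11 successes in 12 trials (from the sequence). The binomial likelihood contributes p^11(1−p)^1, so the posterior is Beta(9.1+11, 2+1) = Beta(20.1, 3).
For Beta(a, b) with a, b > 1 the mode is (a−1)/(a+b−2) = 19.1/21.1 ≈ 0.905.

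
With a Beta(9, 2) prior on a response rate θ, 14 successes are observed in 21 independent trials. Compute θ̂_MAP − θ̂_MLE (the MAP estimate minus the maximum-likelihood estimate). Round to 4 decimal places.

MAP − MLE = 0.0667

Posterior is Beta(23, 9); MAP = (23−1)/(32−2) = 22/30 ≈ 0.73333.
MLE ignores the prior: θ̂_MLE = k/n = 14/21 ≈ 0.66667.
Difference = 22/30 − 14/21 = 1/15 ≈ 0.0667.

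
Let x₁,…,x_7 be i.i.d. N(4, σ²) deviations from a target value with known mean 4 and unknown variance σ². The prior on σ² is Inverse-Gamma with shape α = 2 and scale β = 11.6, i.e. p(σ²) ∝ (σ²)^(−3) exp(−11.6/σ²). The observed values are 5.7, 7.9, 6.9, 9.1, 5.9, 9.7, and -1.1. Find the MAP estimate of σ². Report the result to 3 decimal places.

Sum of squared deviations about the known mean: SS = (5.7−4)² + (7.9−4)² + (6.9−4)² + (9.1−4)² + (5.9−4)² + (9.7−4)² + (-1.1−4)² = 114.63.
The Normal likelihood contributes (σ²)^(−n/2) exp(−SS/(2σ²)), so the posterior is Inverse-Gamma(α + n/2, β + SS/2) = Inverse-Gamma(5.5, 68.915).
The mode of Inverse-Gamma(a, b) is b/(a+1) = 68.915/6.5 ≈ 10.602.

σ̂²_MAP = 10.602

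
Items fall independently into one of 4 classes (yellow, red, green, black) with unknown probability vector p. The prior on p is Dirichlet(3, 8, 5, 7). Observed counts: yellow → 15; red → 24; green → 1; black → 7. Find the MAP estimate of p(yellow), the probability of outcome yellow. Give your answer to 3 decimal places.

The posterior is Dirichlet(αᵢ + nᵢ) = Dirichlet(18, 32, 6, 14).
For a Dirichlet(a₁,…,a_K) with all aᵢ > 1, the mode has j-th component (aⱼ − 1)/(Σaᵢ − K).
Here Σaᵢ = 70 and K = 4, so p(yellow) = (18 − 1)/(70 − 4) = 17/66 ≈ 0.258.

MAP estimate of p(yellow) = 0.258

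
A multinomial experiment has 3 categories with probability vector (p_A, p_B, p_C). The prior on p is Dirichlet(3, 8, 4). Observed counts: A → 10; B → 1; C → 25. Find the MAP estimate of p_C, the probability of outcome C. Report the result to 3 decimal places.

The posterior is Dirichlet(αᵢ + nᵢ) = Dirichlet(13, 9, 29).
For a Dirichlet(a₁,…,a_K) with all aᵢ > 1, the mode has j-th component (aⱼ − 1)/(Σaᵢ − K).
Here Σaᵢ = 51 and K = 3, so p_C = (29 − 1)/(51 − 3) = 28/48 ≈ 0.583.

MAP estimate of p_C = 0.583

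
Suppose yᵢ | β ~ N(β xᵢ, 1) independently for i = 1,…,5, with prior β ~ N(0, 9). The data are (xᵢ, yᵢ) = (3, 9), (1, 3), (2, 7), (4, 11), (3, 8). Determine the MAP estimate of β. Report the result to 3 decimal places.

β̂_MAP = 2.864

log p(β | y) = −Σ(yᵢ − βxᵢ)²/(2·1) − β²/(2·9) + const.
Setting the derivative to zero: Σxᵢ(yᵢ − βxᵢ)/1 − β/9 = 0, so β = Σxᵢyᵢ / (Σxᵢ² + σ²/τ²).
Σxᵢyᵢ = 3·9 + 1·3 + 2·7 + 4·11 + 3·8 = 112; Σxᵢ² = 39; σ²/τ² = 1/9.
β̂_MAP = 112 / (39 + 1/9) = 112/(352/9) = 63/22 ≈ 2.864.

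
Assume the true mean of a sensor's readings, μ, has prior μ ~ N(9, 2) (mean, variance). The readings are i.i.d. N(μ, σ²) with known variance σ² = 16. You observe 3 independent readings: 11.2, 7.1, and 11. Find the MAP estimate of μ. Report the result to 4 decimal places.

n = 3; x̄ = (11.2 + 7.1 + 11)/3 = 29.3/3 = 293/30 ≈ 9.7667.
For a Normal prior and Normal likelihood with known variance, the posterior is Normal; its mode equals its mean, the precision-weighted average.
Prior precision 1/σ₀² = 1/2 = 0.5; data precision n/σ² = 3/16 = 0.1875.
μ̂ = (0.5·9 + 0.1875·(293/30)) / (0.5 + 0.1875) = 6.33125/0.6875 = 1013/110 ≈ 9.2091.

μ̂_MAP = 9.2091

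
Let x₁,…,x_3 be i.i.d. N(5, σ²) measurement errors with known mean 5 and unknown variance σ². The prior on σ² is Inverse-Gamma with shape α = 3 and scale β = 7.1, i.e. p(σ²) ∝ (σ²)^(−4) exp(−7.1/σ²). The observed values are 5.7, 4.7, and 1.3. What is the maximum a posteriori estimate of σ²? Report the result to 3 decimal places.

Sum of squared deviations about the known mean: SS = (5.7−5)² + (4.7−5)² + (1.3−5)² = 14.27.
The Normal likelihood contributes (σ²)^(−n/2) exp(−SS/(2σ²)), so the posterior is Inverse-Gamma(α + n/2, β + SS/2) = Inverse-Gamma(4.5, 14.235).
The mode of Inverse-Gamma(a, b) is b/(a+1) = 14.235/5.5 ≈ 2.588.

σ̂²_MAP = 2.588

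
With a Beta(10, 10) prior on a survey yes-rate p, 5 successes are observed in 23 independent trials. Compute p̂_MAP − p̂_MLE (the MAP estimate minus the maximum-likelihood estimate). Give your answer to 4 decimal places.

MAP − MLE = 0.1241

Posterior is Beta(15, 28); MAP = (15−1)/(43−2) = 14/41 ≈ 0.34146.
MLE ignores the prior: p̂_MLE = k/n = 5/23 ≈ 0.21739.
Difference = 14/41 − 5/23 = 117/943 ≈ 0.1241.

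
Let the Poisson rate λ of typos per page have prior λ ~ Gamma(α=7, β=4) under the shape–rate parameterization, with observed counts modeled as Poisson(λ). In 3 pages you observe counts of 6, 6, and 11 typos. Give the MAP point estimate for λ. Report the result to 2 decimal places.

λ̂_MAP = 4.14

Σxᵢ = 6+6+11 = 23, with n = 3.
Posterior ∝ λ^6e^(−4λ) · λ^23e^(−3λ) = λ^29e^(−7λ), i.e. Gamma(shape=30, rate=7).
The mode of a Gamma(a, b) with a ≥ 1 (shape–rate) is (a−1)/b = 29/7 ≈ 4.14.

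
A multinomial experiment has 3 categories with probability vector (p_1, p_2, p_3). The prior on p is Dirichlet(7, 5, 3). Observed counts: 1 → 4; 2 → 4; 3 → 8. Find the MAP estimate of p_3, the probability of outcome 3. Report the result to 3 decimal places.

The posterior is Dirichlet(αᵢ + nᵢ) = Dirichlet(11, 9, 11).
For a Dirichlet(a₁,…,a_K) with all aᵢ > 1, the mode has j-th component (aⱼ − 1)/(Σaᵢ − K).
Here Σaᵢ = 31 and K = 3, so p_3 = (11 − 1)/(31 − 3) = 10/28 ≈ 0.357.

MAP estimate: 0.357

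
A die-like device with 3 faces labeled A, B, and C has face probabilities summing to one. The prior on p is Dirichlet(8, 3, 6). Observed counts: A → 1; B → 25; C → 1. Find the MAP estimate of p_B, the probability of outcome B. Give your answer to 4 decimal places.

MAP estimate of p_B = 0.6585

The posterior is Dirichlet(αᵢ + nᵢ) = Dirichlet(9, 28, 7).
For a Dirichlet(a₁,…,a_K) with all aᵢ > 1, the mode has j-th component (aⱼ − 1)/(Σaᵢ − K).
Here Σaᵢ = 44 and K = 3, so p_B = (28 − 1)/(44 − 3) = 27/41 ≈ 0.6585.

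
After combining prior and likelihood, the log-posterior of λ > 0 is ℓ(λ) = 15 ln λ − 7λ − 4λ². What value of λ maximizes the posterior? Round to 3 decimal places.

λ̂_MAP = 1.000

ℓ'(λ) = 15/λ − 7 − 8λ. Setting this to zero and multiplying by λ: 8λ² + 7λ − 15 = 0.
λ = (−7 + √(7² + 4·8·15)) / (2·8) = (−7 + √529) / 16 = (−7 + 23)/16 = 1.
ℓ''(λ) = −15/λ² − 8 < 0, confirming a maximum.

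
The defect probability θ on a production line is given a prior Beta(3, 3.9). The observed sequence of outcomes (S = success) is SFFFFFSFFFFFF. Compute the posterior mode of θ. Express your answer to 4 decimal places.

Prior: Beta(3, 3.9).
Data: 2 successes in 13 trials (from the sequence). The binomial likelihood contributes θ^2(1−θ)^11, so the posterior is Beta(3+2, 3.9+11) = Beta(5, 14.9).
For Beta(a, b) with a, b > 1 the mode is (a−1)/(a+b−2) = 4/17.9 ≈ 0.2235.

θ̂_MAP = 0.2235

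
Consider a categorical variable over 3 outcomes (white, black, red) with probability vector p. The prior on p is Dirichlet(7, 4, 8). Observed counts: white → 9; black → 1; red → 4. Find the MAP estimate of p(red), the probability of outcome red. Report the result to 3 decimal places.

MAP estimate of p(red) = 0.367

The posterior is Dirichlet(αᵢ + nᵢ) = Dirichlet(16, 5, 12).
For a Dirichlet(a₁,…,a_K) with all aᵢ > 1, the mode has j-th component (aⱼ − 1)/(Σaᵢ − K).
Here Σaᵢ = 33 and K = 3, so p(red) = (12 − 1)/(33 − 3) = 11/30 ≈ 0.367.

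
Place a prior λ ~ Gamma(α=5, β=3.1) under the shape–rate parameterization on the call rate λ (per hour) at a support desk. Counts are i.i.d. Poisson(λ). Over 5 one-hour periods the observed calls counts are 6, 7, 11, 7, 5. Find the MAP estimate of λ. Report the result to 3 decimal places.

λ̂_MAP = 4.938

Σxᵢ = 6+7+11+7+5 = 36, with n = 5.
Posterior ∝ λ^4e^(−3.1λ) · λ^36e^(−5λ) = λ^40e^(−8.1λ), i.e. Gamma(shape=41, rate=8.1).
The mode of a Gamma(a, b) with a ≥ 1 (shape–rate) is (a−1)/b = 40/8.1 ≈ 4.938.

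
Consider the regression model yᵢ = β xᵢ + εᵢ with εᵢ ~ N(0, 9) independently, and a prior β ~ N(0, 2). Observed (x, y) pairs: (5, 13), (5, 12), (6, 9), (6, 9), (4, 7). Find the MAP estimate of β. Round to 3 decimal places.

β̂_MAP = 1.832

log p(β | y) = −Σ(yᵢ − βxᵢ)²/(2·9) − β²/(2·2) + const.
Setting the derivative to zero: Σxᵢ(yᵢ − βxᵢ)/9 − β/2 = 0, so β = Σxᵢyᵢ / (Σxᵢ² + σ²/τ²).
Σxᵢyᵢ = 5·13 + 5·12 + 6·9 + 6·9 + 4·7 = 261; Σxᵢ² = 138; σ²/τ² = 4.5.
β̂_MAP = 261 / (138 + 4.5) = 261/142.5 ≈ 1.832.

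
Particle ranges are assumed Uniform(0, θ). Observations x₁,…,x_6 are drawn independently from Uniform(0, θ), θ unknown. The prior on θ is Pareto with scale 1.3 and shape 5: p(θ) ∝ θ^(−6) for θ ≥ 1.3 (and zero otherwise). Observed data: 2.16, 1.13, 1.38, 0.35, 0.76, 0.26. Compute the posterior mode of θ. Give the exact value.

θ̂_MAP = 2.16

The Uniform(0, θ) likelihood is θ^(−n) for θ ≥ max(xᵢ), zero otherwise. Here max(xᵢ) = 2.16.
Posterior ∝ θ^(−6) · θ^(−6) = θ^(−12) on θ ≥ max(1.3, 2.16) = 2.16.
This density is strictly decreasing in θ, so the posterior mode lies at the lower boundary of the support.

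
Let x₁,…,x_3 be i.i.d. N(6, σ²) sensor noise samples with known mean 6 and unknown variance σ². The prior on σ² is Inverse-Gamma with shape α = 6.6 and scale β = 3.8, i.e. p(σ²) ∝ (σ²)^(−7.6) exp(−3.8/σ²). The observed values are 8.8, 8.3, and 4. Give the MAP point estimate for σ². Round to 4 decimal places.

Sum of squared deviations about the known mean: SS = (8.8−6)² + (8.3−6)² + (4−6)² = 17.13.
The Normal likelihood contributes (σ²)^(−n/2) exp(−SS/(2σ²)), so the posterior is Inverse-Gamma(α + n/2, β + SS/2) = Inverse-Gamma(8.1, 12.365).
The mode of Inverse-Gamma(a, b) is b/(a+1) = 12.365/9.1 ≈ 1.3588.

σ̂²_MAP = 1.3588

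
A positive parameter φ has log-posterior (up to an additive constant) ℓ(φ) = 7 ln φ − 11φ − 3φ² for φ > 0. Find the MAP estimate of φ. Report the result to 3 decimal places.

ℓ'(φ) = 7/φ − 11 − 6φ. Setting this to zero and multiplying by φ: 6φ² + 11φ − 7 = 0.
φ = (−11 + √(11² + 4·6·7)) / (2·6) = (−11 + √289) / 12 = (−11 + 17)/12 = 1/2.
ℓ''(φ) = −7/φ² − 6 < 0, confirming a maximum.

φ̂_MAP = 0.500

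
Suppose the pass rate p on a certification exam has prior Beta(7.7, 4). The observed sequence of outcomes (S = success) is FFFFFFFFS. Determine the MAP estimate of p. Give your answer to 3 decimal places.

p̂_MAP = 0.412

Prior: Beta(7.7, 4).
Data: 1 success in 9 trials (from the sequence). The binomial likelihood contributes p(1−p)^8, so the posterior is Beta(7.7+1, 4+8) = Beta(8.7, 12).
For Beta(a, b) with a, b > 1 the mode is (a−1)/(a+b−2) = 7.7/18.7 ≈ 0.412.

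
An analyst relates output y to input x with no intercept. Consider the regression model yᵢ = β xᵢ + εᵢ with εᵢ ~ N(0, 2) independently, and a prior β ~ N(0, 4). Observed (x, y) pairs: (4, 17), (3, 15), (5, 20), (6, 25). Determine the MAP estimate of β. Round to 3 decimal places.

log p(β | y) = −Σ(yᵢ − βxᵢ)²/(2·2) − β²/(2·4) + const.
Setting the derivative to zero: Σxᵢ(yᵢ − βxᵢ)/2 − β/4 = 0, so β = Σxᵢyᵢ / (Σxᵢ² + σ²/τ²).
Σxᵢyᵢ = 4·17 + 3·15 + 5·20 + 6·25 = 363; Σxᵢ² = 86; σ²/τ² = 0.5.
β̂_MAP = 363 / (86 + 0.5) = 363/86.5 ≈ 4.197.

β̂_MAP = 4.197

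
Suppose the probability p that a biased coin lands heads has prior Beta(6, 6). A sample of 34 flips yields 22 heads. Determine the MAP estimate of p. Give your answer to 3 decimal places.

p̂_MAP = 0.614

Prior: Beta(6, 6).
Data: 22 successes in 34 trials. The binomial likelihood contributes p^22(1−p)^12, so the posterior is Beta(6+22, 6+12) = Beta(28, 18).
For Beta(a, b) with a, b > 1 the mode is (a−1)/(a+b−2) = 27/44 ≈ 0.614.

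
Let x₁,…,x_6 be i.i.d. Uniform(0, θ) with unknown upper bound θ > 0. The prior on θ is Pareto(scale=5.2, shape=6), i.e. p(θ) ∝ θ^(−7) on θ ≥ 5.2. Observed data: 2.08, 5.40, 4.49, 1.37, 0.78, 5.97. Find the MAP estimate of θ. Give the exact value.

θ̂_MAP = 5.97

The Uniform(0, θ) likelihood is θ^(−n) for θ ≥ max(xᵢ), zero otherwise. Here max(xᵢ) = 5.97.
Posterior ∝ θ^(−7) · θ^(−6) = θ^(−13) on θ ≥ max(5.2, 5.97) = 5.97.
This density is strictly decreasing in θ, so the posterior mode lies at the lower boundary of the support.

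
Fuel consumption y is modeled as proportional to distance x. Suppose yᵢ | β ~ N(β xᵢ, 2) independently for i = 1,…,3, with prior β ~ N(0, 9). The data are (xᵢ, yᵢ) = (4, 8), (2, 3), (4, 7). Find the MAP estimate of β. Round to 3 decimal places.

β̂_MAP = 1.822

log p(β | y) = −Σ(yᵢ − βxᵢ)²/(2·2) − β²/(2·9) + const.
Setting the derivative to zero: Σxᵢ(yᵢ − βxᵢ)/2 − β/9 = 0, so β = Σxᵢyᵢ / (Σxᵢ² + σ²/τ²).
Σxᵢyᵢ = 4·8 + 2·3 + 4·7 = 66; Σxᵢ² = 36; σ²/τ² = 2/9.
β̂_MAP = 66 / (36 + 2/9) = 66/(326/9) = 297/163 ≈ 1.822.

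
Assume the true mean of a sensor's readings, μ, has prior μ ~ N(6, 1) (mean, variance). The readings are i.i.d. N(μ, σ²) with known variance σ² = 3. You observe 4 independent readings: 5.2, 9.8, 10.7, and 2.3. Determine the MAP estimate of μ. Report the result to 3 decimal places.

n = 4; x̄ = (5.2 + 9.8 + 10.7 + 2.3)/4 = 28/4 = 7.
For a Normal prior and Normal likelihood with known variance, the posterior is Normal; its mode equals its mean, the precision-weighted average.
Prior precision 1/σ₀² = 1/1 = 1; data precision n/σ² = 4/3.
μ̂ = (1·6 + (4/3)·7) / (1 + 4/3) = (46/3)/(7/3) = 46/7 ≈ 6.571.

μ̂_MAP = 6.571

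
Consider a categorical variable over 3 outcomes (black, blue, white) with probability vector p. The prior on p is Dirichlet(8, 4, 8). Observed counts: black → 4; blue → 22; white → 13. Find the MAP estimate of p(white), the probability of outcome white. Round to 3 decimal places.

The posterior is Dirichlet(αᵢ + nᵢ) = Dirichlet(12, 26, 21).
For a Dirichlet(a₁,…,a_K) with all aᵢ > 1, the mode has j-th component (aⱼ − 1)/(Σaᵢ − K).
Here Σaᵢ = 59 and K = 3, so p(white) = (21 − 1)/(59 − 3) = 20/56 ≈ 0.357.

MAP estimate of p(white) = 0.357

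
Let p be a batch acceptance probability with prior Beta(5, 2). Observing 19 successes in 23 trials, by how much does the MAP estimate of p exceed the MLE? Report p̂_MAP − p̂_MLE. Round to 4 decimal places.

MAP − MLE = -0.0047

Posterior is Beta(24, 6); MAP = (24−1)/(30−2) = 23/28 ≈ 0.82143.
MLE ignores the prior: p̂_MLE = k/n = 19/23 ≈ 0.82609.
Difference = 23/28 − 19/23 = -3/644 ≈ -0.0047.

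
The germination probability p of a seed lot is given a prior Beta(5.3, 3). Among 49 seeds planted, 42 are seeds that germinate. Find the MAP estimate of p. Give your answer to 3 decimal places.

Prior: Beta(5.3, 3).
Data: 42 successes in 49 trials. The binomial likelihood contributes p^42(1−p)^7, so the posterior is Beta(5.3+42, 3+7) = Beta(47.3, 10).
For Beta(a, b) with a, b > 1 the mode is (a−1)/(a+b−2) = 46.3/55.3 ≈ 0.837.

p̂_MAP = 0.837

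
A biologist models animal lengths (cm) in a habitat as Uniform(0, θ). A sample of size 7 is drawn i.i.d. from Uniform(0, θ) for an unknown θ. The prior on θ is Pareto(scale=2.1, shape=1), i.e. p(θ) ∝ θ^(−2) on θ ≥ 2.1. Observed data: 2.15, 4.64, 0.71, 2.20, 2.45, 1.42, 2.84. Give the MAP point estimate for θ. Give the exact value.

θ̂_MAP = 4.64

The Uniform(0, θ) likelihood is θ^(−n) for θ ≥ max(xᵢ), zero otherwise. Here max(xᵢ) = 4.64.
Posterior ∝ θ^(−2) · θ^(−7) = θ^(−9) on θ ≥ max(2.1, 4.64) = 4.64.
This density is strictly decreasing in θ, so the posterior mode lies at the lower boundary of the support.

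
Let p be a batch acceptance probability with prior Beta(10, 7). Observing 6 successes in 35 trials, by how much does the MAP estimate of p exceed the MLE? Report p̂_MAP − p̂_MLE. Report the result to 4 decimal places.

Posterior is Beta(16, 36); MAP = (16−1)/(52−2) = 15/50 ≈ 0.30000.
MLE ignores the prior: p̂_MLE = k/n = 6/35 ≈ 0.17143.
Difference = 15/50 − 6/35 = 9/70 ≈ 0.1286.

MAP − MLE = 0.1286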